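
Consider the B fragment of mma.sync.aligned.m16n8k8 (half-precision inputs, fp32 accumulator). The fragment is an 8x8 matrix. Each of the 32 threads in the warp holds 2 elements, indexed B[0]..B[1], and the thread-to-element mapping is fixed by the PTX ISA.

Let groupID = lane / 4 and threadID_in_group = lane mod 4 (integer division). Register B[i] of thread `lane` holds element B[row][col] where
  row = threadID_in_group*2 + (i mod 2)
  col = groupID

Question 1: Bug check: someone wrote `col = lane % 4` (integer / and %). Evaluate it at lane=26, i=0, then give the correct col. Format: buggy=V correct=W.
buggy=2 correct=6

`lane % 4`[26,0]->2
L=26->g=26>>2=6, t=26&3=2
[0]->row 2·2+0=4  col g=6
col: 2 vs 6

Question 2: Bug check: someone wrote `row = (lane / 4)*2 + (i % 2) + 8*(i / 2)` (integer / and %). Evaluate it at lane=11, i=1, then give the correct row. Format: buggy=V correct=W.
buggy=5 correct=7

`(lane / 4)*2 + (i % 2) + 8*(i / 2)`[11,1]=>5
11: grp=2,tig=3
[1] (3*2+1,2) = (7,2)
row: 5 vs 7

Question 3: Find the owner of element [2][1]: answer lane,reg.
5,0

c=1→G=1  r=2→T=1,p=0
L=1*4+1=5  i=0=0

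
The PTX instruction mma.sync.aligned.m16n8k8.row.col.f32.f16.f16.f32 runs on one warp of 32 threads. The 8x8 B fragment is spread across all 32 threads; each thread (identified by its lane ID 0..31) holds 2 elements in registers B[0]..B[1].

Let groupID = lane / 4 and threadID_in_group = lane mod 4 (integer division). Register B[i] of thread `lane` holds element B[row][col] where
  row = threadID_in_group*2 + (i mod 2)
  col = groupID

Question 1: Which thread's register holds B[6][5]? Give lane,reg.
23,0

c: 5->gid=5  r: 6->tid=3,i&1=0
L=5*4+3=23  i=0=0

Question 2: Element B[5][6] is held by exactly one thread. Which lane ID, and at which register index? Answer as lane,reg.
26,1

c=6→G=6  r=5→T=2,p=1
L=6*4+2=26  i=1=1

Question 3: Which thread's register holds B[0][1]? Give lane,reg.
c:1=>grp=1  r:0=>tig=0,lo=0
L=1*4+0=4  i=0=0

4,0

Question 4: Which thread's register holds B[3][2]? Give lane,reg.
c=2→G=2  r=3→T=1,p=1
L=2*4+1=9  i=1=1

9,1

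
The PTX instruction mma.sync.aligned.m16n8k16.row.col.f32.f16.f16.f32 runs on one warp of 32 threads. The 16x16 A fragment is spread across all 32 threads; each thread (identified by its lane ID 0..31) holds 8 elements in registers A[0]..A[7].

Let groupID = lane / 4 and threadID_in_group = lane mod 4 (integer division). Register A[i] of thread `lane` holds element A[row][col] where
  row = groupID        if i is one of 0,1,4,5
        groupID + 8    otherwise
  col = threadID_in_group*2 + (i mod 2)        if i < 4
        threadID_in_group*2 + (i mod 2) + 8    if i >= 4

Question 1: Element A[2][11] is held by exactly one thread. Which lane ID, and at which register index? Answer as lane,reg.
9,5

r=2→G=2,rhi=0  c=11→chi=1,T=1,p=1
L=2*4+1=9  i=1*4+0*2+1=5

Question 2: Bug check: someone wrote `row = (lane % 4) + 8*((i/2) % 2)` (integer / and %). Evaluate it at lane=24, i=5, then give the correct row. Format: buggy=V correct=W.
buggy=0 correct=6

`(lane % 4) + 8*((i/2) % 2)`[24,5]->0
24: g=6,t=0
[5] (6+0,0*2+1+8) = (6,9)
row: 0 vs 6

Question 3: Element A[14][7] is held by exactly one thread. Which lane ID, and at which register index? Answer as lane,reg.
r=14⇒gr=6,Rb=1  c=7⇒Cb=0,th=3,odd=1
L=6*4+3=27  i=0*4+1*2+1=3

27,3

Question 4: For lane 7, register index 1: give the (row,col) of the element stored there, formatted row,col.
1,7

lane 7→7/4=1, 7 mod 4=3
i=1  r:1+0→1  c:2·3+1+0→7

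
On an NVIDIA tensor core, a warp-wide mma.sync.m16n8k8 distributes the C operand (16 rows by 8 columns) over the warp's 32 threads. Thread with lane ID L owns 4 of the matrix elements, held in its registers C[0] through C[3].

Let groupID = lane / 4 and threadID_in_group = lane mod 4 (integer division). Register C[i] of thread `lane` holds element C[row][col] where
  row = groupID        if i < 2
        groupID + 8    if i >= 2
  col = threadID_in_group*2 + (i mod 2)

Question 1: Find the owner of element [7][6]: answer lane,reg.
r:7=>grp=7,rB=0  c:6=>tig=3,lo=0
L=7*4+3=31  i=0*2+0=0

31,0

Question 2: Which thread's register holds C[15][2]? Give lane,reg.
r:15=>grp=7,rB=1  c:2=>tig=1,lo=0
L=7*4+1=29  i=1*2+0=2

29,2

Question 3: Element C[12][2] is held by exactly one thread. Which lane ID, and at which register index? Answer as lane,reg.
17,2

r:12=>grp=4,rB=1  c:2=>tig=1,lo=0
L=4*4+1=17  i=1*2+0=2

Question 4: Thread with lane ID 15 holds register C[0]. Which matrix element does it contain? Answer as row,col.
3,6

15: gid=3,tid=3
[0] (3+0,3*2+0) = (3,6)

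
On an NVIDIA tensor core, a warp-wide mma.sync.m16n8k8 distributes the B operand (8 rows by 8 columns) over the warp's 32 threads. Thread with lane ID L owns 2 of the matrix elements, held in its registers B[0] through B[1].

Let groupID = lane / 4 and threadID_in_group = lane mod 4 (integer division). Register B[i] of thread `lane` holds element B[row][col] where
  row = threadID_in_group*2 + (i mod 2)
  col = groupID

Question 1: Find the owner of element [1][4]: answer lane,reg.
16,1

c=4→G=4  r=1→T=0,p=1
L=4*4+0=16  i=1=1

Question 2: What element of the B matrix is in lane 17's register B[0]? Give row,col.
lane 17⇒17/4=4, 17 mod 4=1
i=0  r:2·1+0⇒2  c:4

2,4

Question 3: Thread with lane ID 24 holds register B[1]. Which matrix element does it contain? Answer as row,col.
lane 24=>24/4=6, 24 mod 4=0
i=1  r:2·0+1=>1  c:6

1,6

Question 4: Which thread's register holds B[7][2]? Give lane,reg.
11,1

c:2=>grp=2  r:7=>tig=3,lo=1
L=2*4+3=11  i=1=1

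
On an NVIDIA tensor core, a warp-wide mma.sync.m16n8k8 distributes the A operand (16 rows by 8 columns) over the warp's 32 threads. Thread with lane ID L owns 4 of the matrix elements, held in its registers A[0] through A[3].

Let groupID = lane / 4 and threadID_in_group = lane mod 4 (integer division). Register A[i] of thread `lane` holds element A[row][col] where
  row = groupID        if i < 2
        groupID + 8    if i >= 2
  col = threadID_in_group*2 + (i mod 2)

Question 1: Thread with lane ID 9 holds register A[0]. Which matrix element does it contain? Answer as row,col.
lane 9->9/4=2, 9 mod 4=1
i=0  r:2+0->2  c:2·1+0->2

2,2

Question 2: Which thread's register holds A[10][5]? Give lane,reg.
10,3

r=10→G=2,rhi=1  c=5→T=2,p=1
L=2*4+2=10  i=1*2+1=3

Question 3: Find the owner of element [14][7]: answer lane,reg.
27,3

r=14⇒gr=6,Rb=1  c=7⇒th=3,odd=1
L=6*4+3=27  i=1*2+1=3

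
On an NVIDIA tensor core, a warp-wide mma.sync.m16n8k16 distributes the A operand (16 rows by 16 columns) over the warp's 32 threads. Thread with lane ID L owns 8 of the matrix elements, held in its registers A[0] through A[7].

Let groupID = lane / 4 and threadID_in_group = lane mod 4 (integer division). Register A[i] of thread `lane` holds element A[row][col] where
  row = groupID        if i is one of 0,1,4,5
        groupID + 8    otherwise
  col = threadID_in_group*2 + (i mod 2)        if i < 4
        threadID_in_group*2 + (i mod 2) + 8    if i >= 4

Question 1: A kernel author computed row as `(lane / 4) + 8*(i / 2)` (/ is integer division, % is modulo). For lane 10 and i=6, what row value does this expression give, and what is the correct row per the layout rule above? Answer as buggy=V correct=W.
`(lane / 4) + 8*(i / 2)`[10,6]->26
lane 10: g=2 (10/4), t=2 (10%4)
i=6: r=2+8=10, c=2*2+0+8=12
row: 26 vs 10

buggy=26 correct=10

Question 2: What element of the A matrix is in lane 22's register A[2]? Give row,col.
L=22⇒gr=22>>2=5, th=22&3=2
[2]⇒row 5+8=13  col 2·2+0+0=4

13,4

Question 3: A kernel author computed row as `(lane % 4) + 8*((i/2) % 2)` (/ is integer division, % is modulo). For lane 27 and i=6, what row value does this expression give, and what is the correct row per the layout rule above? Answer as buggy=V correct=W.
`(lane % 4) + 8*((i/2) % 2)`[27,6]=>11
lane 27=>27/4=6, 27 mod 4=3
i=6  r:6+8=>14  c:2·3+0+8=>14
row: 11 vs 14

buggy=11 correct=14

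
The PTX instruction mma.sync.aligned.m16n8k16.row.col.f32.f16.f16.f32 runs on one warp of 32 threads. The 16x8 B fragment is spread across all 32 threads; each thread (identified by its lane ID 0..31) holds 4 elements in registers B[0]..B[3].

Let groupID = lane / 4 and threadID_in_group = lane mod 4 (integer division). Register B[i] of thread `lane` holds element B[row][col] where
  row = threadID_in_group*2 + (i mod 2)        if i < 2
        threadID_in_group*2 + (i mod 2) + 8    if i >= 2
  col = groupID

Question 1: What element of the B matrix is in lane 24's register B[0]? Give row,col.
lane 24->24/4=6, 24 mod 4=0
i=0  r:2·0+0+0->0  c:6

0,6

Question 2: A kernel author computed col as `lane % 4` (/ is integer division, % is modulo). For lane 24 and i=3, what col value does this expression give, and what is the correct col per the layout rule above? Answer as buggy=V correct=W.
buggy=0 correct=6

`lane % 4`[24,3]=>0
24: grp=6,tig=0
[3] (0*2+1+8,6) = (9,6)
col: 0 vs 6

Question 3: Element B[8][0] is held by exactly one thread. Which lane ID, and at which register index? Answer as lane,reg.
0,2

c=0⇒gr=0  r=8⇒Rb=1,th=0,odd=0
L=0*4+0=0  i=1*2+0=2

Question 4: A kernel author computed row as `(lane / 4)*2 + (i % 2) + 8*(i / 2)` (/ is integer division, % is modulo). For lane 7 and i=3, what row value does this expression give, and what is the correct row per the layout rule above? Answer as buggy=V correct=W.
buggy=11 correct=15

`(lane / 4)*2 + (i % 2) + 8*(i / 2)`[7,3]=>11
lane 7=>7/4=1, 7 mod 4=3
i=3  r:2·3+1+8=>15  c:1
row: 11 vs 15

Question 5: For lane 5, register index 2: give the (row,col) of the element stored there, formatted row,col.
5: gr=1,th=1
[2] (1*2+0+8,1) = (10,1)

10,1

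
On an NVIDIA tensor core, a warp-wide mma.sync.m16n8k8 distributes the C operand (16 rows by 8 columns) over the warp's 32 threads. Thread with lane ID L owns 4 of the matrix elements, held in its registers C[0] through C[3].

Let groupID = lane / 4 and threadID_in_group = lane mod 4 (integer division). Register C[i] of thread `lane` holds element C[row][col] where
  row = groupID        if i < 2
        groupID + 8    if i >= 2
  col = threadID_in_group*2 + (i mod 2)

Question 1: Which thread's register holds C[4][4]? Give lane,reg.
r:4=>grp=4,rB=0  c:4=>tig=2,lo=0
L=4*4+2=18  i=0*2+0=0

18,0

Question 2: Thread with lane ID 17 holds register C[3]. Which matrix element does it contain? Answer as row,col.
12,3

17: gr=4,th=1
[3] (4+8,1*2+1) = (12,3)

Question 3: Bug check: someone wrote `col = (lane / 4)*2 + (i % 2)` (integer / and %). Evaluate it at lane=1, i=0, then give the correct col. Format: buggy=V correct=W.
`(lane / 4)*2 + (i % 2)`[1,0]→0
L=1→G=1>>2=0, T=1&3=1
[0]→row 0+0=0  col 1·2+0=2
col: 0 vs 2

buggy=0 correct=2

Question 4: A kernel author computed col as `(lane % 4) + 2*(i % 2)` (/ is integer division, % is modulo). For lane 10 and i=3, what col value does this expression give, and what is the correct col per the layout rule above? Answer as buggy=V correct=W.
`(lane % 4) + 2*(i % 2)`[10,3]->4
lane 10->10/4=2, 10 mod 4=2
i=3  r:2+8->10  c:2·2+1->5
col: 4 vs 5

buggy=4 correct=5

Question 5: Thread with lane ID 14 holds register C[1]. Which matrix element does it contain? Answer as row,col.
3,5

lane 14->14/4=3, 14 mod 4=2
i=1  r:3+0->3  c:2·2+1->5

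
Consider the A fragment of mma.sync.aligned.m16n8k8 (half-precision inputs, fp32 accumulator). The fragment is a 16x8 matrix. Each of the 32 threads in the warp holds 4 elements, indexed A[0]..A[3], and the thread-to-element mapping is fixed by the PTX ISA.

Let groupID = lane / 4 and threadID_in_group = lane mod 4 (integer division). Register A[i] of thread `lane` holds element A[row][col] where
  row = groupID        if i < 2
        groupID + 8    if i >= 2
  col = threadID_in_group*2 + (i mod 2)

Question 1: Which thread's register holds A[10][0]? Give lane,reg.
r=10->g=2,rb=1  c=0->t=0,b0=0
L=2*4+0=8  i=1*2+0=2

8,2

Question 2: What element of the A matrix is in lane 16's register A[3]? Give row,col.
lane 16: G=4 (16/4), T=0 (16%4)
i=3: r=4+8=12, c=0*2+1=1

12,1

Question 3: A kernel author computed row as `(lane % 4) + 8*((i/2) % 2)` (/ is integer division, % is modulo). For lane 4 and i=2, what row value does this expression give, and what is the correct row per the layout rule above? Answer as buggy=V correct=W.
buggy=8 correct=9

`(lane % 4) + 8*((i/2) % 2)`[4,2]=>8
lane 4=>4/4=1, 4 mod 4=0
i=2  r:1+8=>9  c:2·0+0=>0
row: 8 vs 9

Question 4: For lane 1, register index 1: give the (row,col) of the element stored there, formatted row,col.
0,3

1: g=0,t=1
[1] (0+0,1*2+1) = (0,3)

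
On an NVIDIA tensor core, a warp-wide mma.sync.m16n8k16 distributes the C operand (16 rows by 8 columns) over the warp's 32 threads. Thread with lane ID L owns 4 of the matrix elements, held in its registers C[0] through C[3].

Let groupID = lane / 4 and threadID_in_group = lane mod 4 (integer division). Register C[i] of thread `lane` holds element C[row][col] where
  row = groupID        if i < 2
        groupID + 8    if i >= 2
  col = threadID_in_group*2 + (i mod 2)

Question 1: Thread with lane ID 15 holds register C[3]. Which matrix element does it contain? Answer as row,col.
L=15->g=15>>2=3, t=15&3=3
[3]->row 3+8=11  col 3·2+1=7

11,7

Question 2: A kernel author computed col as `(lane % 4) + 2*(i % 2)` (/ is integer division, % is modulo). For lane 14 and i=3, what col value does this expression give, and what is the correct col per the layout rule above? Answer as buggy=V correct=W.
buggy=4 correct=5

`(lane % 4) + 2*(i % 2)`[14,3]→4
L=14→G=14>>2=3, T=14&3=2
[3]→row 3+8=11  col 2·2+1=5
col: 4 vs 5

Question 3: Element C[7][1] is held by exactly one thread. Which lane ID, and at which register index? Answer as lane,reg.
r=7→G=7,rhi=0  c=1→T=0,p=1
L=7*4+0=28  i=0*2+1=1

28,1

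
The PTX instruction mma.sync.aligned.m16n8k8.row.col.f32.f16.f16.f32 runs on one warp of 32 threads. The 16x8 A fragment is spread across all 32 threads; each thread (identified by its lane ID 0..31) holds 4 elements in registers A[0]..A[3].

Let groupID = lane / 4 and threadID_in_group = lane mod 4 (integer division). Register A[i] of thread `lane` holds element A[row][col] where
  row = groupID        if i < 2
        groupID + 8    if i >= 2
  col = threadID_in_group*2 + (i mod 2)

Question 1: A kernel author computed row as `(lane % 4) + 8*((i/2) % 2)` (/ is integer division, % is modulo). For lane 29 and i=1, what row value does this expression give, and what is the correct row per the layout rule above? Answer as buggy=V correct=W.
`(lane % 4) + 8*((i/2) % 2)`[29,1]=>1
L=29=>grp=29>>2=7, tig=29&3=1
[1]=>row 7+0=7  col 1·2+1=3
row: 1 vs 7

buggy=1 correct=7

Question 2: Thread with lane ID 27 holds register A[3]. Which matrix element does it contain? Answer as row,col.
14,7

27: gr=6,th=3
[3] (6+8,3*2+1) = (14,7)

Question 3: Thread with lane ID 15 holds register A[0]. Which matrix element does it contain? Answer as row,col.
lane 15=>15/4=3, 15 mod 4=3
i=0  r:3+0=>3  c:2·3+0=>6

3,6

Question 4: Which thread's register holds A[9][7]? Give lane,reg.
r=9⇒gr=1,Rb=1  c=7⇒th=3,odd=1
L=1*4+3=7  i=1*2+1=3

7,3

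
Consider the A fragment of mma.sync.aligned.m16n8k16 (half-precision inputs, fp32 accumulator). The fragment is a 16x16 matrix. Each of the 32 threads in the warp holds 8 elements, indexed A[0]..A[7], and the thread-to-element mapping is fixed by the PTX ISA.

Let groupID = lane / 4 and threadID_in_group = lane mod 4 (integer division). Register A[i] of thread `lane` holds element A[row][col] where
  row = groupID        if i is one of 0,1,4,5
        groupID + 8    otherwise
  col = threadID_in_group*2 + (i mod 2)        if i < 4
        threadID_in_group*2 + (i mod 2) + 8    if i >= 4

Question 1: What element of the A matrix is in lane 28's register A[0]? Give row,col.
lane 28⇒28/4=7, 28 mod 4=0
i=0  r:7+0⇒7  c:2·0+0+0⇒0

7,0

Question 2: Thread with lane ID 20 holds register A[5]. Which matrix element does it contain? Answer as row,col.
L=20→G=20>>2=5, T=20&3=0
[5]→row 5+0=5  col 0·2+1+8=9

5,9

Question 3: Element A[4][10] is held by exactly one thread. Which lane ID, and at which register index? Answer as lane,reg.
r=4->g=4,rb=0  c=10->cb=1,t=1,b0=0
L=4*4+1=17  i=1*4+0*2+0=4

17,4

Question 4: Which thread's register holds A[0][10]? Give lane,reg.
r: 0->gid=0,r8=0  c: 10->c8=1,tid=1,i&1=0
L=0*4+1=1  i=1*4+0*2+0=4

1,4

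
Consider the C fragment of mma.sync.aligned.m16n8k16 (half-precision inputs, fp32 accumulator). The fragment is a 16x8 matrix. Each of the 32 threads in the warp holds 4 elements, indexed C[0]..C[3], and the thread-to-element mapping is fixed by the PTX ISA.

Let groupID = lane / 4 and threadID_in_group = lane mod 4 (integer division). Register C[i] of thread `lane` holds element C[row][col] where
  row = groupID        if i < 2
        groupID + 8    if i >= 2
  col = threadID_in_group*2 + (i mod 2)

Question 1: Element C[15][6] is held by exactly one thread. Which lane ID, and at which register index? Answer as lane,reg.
31,2

r=15→G=7,rhi=1  c=6→T=3,p=0
L=7*4+3=31  i=1*2+0=2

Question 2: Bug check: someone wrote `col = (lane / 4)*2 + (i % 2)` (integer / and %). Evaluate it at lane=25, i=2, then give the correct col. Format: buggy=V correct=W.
`(lane / 4)*2 + (i % 2)`[25,2]->12
25: g=6,t=1
[2] (6+8,1*2+0) = (14,2)
col: 12 vs 2

buggy=12 correct=2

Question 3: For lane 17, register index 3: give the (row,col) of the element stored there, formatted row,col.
lane 17->17/4=4, 17 mod 4=1
i=3  r:4+8->12  c:2·1+1->3

12,3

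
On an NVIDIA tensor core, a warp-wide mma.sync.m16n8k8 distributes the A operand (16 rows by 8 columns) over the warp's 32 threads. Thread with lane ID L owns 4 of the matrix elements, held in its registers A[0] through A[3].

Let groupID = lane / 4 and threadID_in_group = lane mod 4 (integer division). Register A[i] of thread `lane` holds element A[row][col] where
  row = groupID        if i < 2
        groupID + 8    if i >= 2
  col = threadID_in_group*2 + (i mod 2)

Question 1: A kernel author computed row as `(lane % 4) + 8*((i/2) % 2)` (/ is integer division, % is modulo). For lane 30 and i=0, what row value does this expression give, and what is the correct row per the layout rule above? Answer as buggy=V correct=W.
`(lane % 4) + 8*((i/2) % 2)`[30,0]=>2
30: grp=7,tig=2
[0] (7+0,2*2+0) = (7,4)
row: 2 vs 7

buggy=2 correct=7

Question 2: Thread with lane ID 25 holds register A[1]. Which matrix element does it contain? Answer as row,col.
L=25⇒gr=25>>2=6, th=25&3=1
[1]⇒row 6+0=6  col 1·2+1=3

6,3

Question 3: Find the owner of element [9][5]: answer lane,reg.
r=9⇒gr=1,Rb=1  c=5⇒th=2,odd=1
L=1*4+2=6  i=1*2+1=3

6,3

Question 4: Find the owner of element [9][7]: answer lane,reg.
r:9=>grp=1,rB=1  c:7=>tig=3,lo=1
L=1*4+3=7  i=1*2+1=3

7,3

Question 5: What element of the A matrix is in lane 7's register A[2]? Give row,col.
9,6

7: G=1,T=3
[2] (1+8,3*2+0) = (9,6)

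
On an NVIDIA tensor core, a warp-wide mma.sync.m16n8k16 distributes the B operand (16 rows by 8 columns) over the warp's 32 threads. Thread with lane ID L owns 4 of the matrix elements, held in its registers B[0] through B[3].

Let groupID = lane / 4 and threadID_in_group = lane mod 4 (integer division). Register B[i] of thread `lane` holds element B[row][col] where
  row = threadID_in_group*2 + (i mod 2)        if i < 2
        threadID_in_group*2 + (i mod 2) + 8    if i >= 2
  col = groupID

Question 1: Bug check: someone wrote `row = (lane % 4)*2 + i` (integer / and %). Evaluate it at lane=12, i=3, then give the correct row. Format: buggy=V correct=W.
buggy=3 correct=9

`(lane % 4)*2 + i`[12,3]->3
lane 12: gid=3 (12/4), tid=0 (12%4)
i=3: r=0*2+1+8=9, c=gid=3
row: 3 vs 9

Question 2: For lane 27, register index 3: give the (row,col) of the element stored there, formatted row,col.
15,6

lane 27: gid=6 (27/4), tid=3 (27%4)
i=3: r=3*2+1+8=15, c=gid=6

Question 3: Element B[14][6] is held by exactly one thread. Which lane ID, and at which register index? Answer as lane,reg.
27,2

c=6⇒gr=6  r=14⇒Rb=1,th=3,odd=0
L=6*4+3=27  i=1*2+0=2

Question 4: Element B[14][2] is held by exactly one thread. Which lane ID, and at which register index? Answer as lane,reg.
c:2=>grp=2  r:14=>rB=1,tig=3,lo=0
L=2*4+3=11  i=1*2+0=2

11,2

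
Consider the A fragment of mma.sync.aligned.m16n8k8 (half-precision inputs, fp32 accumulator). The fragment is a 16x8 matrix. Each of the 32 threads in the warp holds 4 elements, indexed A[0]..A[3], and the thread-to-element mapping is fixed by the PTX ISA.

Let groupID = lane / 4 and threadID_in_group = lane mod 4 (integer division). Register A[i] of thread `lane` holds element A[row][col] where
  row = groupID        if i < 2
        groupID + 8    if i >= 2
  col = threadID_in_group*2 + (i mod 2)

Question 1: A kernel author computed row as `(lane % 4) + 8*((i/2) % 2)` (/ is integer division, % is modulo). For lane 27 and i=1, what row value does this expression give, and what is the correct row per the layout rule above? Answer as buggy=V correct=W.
buggy=3 correct=6

`(lane % 4) + 8*((i/2) % 2)`[27,1]->3
L=27->gid=27>>2=6, tid=27&3=3
[1]->row 6+0=6  col 3·2+1=7
row: 3 vs 6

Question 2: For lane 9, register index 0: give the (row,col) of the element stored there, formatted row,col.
L=9→G=9>>2=2, T=9&3=1
[0]→row 2+0=2  col 1·2+0=2

2,2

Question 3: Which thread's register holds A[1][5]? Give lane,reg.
r=1→G=1,rhi=0  c=5→T=2,p=1
L=1*4+2=6  i=0*2+1=1

6,1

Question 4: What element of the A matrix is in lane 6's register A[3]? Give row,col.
9,5

6: g=1,t=2
[3] (1+8,2*2+1) = (9,5)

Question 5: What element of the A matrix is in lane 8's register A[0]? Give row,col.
lane 8->8/4=2, 8 mod 4=0
i=0  r:2+0->2  c:2·0+0->0

2,0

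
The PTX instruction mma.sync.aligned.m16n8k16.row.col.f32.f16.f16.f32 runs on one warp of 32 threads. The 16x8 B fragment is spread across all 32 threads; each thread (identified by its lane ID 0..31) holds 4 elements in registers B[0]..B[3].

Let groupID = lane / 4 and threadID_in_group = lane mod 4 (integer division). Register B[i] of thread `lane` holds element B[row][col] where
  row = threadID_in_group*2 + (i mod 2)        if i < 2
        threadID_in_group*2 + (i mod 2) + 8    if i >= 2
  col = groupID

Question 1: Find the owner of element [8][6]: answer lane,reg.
24,2

c=6→G=6  r=8→rhi=1,T=0,p=0
L=6*4+0=24  i=1*2+0=2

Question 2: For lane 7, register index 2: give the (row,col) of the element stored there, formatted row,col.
L=7→G=7>>2=1, T=7&3=3
[2]→row 3·2+0+8=14  col G=1

14,1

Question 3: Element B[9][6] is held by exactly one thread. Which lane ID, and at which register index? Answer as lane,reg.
24,3

c:6=>grp=6  r:9=>rB=1,tig=0,lo=1
L=6*4+0=24  i=1*2+1=3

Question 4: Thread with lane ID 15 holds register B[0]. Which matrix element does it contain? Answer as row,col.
lane 15->15/4=3, 15 mod 4=3
i=0  r:2·3+0+0->6  c:3

6,3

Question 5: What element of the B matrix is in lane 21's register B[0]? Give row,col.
lane 21→21/4=5, 21 mod 4=1
i=0  r:2·1+0+0→2  c:5

2,5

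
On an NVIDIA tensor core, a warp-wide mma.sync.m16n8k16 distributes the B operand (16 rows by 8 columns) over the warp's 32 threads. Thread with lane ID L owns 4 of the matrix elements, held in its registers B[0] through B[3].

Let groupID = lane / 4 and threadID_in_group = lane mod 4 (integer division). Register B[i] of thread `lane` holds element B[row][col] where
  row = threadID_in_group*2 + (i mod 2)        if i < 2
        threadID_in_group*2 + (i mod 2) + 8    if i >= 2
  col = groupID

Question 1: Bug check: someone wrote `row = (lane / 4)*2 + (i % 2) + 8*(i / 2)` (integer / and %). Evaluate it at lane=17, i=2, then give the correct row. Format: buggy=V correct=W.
buggy=16 correct=10

`(lane / 4)*2 + (i % 2) + 8*(i / 2)`[17,2]->16
lane 17: g=4 (17/4), t=1 (17%4)
i=2: r=1*2+0+8=10, c=g=4
row: 16 vs 10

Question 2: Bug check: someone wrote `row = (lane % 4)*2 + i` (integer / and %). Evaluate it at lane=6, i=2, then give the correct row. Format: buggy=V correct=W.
buggy=6 correct=12

`(lane % 4)*2 + i`[6,2]=>6
lane 6=>6/4=1, 6 mod 4=2
i=2  r:2·2+0+8=>12  c:1
row: 6 vs 12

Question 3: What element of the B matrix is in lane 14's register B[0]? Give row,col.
lane 14: gid=3 (14/4), tid=2 (14%4)
i=0: r=2*2+0+0=4, c=gid=3

4,3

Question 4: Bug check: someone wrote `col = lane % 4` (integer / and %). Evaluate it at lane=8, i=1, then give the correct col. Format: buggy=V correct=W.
`lane % 4`[8,1]->0
8: gid=2,tid=0
[1] (0*2+1+0,2) = (1,2)
col: 0 vs 2

buggy=0 correct=2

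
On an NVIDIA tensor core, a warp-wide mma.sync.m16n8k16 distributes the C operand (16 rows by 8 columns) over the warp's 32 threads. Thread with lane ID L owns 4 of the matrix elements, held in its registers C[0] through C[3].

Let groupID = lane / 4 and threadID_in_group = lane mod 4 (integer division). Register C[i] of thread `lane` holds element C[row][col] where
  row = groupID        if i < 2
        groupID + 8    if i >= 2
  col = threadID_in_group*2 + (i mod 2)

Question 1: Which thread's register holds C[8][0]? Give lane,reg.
r=8->g=0,rb=1  c=0->t=0,b0=0
L=0*4+0=0  i=1*2+0=2

0,2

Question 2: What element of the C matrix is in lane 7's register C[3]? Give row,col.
9,7

lane 7=>7/4=1, 7 mod 4=3
i=3  r:1+8=>9  c:2·3+1=>7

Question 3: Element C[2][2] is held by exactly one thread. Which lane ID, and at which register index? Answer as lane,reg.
9,0

r=2⇒gr=2,Rb=0  c=2⇒th=1,odd=0
L=2*4+1=9  i=0*2+0=0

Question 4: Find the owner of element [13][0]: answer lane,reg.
r: 13->gid=5,r8=1  c: 0->tid=0,i&1=0
L=5*4+0=20  i=1*2+0=2

20,2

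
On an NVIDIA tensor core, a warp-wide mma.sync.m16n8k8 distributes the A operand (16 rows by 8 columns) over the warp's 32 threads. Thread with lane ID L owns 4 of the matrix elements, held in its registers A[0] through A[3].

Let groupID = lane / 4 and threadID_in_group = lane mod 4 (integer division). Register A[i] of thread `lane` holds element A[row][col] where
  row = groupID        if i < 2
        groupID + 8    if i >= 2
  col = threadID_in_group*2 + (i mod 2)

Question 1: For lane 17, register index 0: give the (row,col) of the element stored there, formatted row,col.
lane 17: gr=4 (17/4), th=1 (17%4)
i=0: r=4+0=4, c=1*2+0=2

4,2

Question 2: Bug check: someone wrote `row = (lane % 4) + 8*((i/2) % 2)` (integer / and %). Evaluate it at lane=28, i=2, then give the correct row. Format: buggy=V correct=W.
buggy=8 correct=15

`(lane % 4) + 8*((i/2) % 2)`[28,2]=>8
lane 28: grp=7 (28/4), tig=0 (28%4)
i=2: r=7+8=15, c=0*2+0=0
row: 8 vs 15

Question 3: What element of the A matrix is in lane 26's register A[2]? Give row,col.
14,4

26: grp=6,tig=2
[2] (6+8,2*2+0) = (14,4)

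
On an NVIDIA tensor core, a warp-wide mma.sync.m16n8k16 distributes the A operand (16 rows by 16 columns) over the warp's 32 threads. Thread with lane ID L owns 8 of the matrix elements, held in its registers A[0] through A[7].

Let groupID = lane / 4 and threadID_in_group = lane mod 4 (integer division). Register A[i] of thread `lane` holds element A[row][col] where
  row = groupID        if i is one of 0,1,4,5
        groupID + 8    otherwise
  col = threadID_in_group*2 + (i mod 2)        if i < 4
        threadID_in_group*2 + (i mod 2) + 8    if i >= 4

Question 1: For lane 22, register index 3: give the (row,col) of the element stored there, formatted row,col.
lane 22: gid=5 (22/4), tid=2 (22%4)
i=3: r=5+8=13, c=2*2+1+0=5

13,5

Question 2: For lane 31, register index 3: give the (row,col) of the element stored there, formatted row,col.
31: g=7,t=3
[3] (7+8,3*2+1+0) = (15,7)

15,7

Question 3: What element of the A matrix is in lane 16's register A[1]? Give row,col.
16: g=4,t=0
[1] (4+0,0*2+1+0) = (4,1)

4,1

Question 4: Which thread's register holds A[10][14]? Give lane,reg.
r=10->g=2,rb=1  c=14->cb=1,t=3,b0=0
L=2*4+3=11  i=1*4+1*2+0=6

11,6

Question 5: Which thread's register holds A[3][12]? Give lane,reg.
r=3⇒gr=3,Rb=0  c=12⇒Cb=1,th=2,odd=0
L=3*4+2=14  i=1*4+0*2+0=4

14,4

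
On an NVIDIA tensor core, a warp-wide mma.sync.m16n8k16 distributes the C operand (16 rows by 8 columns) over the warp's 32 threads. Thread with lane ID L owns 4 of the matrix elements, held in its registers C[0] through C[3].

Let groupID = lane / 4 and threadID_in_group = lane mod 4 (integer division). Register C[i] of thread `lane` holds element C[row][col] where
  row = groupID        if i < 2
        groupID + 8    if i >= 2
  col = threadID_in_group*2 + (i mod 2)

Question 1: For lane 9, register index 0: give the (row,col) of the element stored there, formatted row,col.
lane 9: gr=2 (9/4), th=1 (9%4)
i=0: r=2+0=2, c=1*2+0=2

2,2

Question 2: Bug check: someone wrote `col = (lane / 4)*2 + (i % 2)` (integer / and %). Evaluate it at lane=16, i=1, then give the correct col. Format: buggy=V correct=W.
`(lane / 4)*2 + (i % 2)`[16,1]=>9
lane 16=>16/4=4, 16 mod 4=0
i=1  r:4+0=>4  c:2·0+1=>1
col: 9 vs 1

buggy=9 correct=1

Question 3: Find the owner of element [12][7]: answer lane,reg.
19,3

r:12=>grp=4,rB=1  c:7=>tig=3,lo=1
L=4*4+3=19  i=1*2+1=3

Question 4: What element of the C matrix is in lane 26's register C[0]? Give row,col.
6,4

L=26->gid=26>>2=6, tid=26&3=2
[0]->row 6+0=6  col 2·2+0=4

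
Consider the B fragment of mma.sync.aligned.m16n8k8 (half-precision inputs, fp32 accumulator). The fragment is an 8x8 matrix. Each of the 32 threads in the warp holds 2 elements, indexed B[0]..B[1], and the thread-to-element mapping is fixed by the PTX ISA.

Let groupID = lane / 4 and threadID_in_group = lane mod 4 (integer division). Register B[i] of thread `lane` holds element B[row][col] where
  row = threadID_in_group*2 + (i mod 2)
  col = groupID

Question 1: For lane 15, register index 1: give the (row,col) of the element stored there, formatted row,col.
7,3

15: grp=3,tig=3
[1] (3*2+1,3) = (7,3)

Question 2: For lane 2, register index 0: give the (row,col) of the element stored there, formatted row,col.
4,0

2: gid=0,tid=2
[0] (2*2+0,0) = (4,0)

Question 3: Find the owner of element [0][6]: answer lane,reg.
24,0

c=6⇒gr=6  r=0⇒th=0,odd=0
L=6*4+0=24  i=0=0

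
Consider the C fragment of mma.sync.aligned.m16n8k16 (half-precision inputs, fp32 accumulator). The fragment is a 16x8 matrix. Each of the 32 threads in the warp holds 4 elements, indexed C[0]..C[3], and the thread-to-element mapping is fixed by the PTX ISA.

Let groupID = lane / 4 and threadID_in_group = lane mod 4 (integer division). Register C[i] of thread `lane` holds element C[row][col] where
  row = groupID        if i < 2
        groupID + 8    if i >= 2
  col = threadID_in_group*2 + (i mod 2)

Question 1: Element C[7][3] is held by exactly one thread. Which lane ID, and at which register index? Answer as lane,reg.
r=7⇒gr=7,Rb=0  c=3⇒th=1,odd=1
L=7*4+1=29  i=0*2+1=1

29,1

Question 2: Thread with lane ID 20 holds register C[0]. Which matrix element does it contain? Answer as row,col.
lane 20: gr=5 (20/4), th=0 (20%4)
i=0: r=5+0=5, c=0*2+0=0

5,0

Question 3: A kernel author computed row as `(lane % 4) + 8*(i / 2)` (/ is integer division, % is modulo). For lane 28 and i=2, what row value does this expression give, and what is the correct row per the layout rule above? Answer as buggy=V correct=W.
`(lane % 4) + 8*(i / 2)`[28,2]->8
lane 28: g=7 (28/4), t=0 (28%4)
i=2: r=7+8=15, c=0*2+0=0
row: 8 vs 15

buggy=8 correct=15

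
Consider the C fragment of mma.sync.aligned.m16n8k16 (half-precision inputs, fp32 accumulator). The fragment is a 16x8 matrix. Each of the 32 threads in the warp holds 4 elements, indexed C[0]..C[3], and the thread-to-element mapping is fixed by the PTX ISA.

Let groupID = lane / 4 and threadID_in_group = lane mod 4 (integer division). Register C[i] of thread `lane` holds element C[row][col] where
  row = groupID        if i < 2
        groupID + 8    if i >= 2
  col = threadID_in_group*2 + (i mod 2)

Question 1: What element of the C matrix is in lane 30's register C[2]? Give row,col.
15,4

30: grp=7,tig=2
[2] (7+8,2*2+0) = (15,4)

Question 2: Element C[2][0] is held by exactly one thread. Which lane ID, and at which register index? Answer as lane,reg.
8,0

r=2⇒gr=2,Rb=0  c=0⇒th=0,odd=0
L=2*4+0=8  i=0*2+0=0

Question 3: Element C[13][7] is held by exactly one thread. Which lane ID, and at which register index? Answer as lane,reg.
r=13→G=5,rhi=1  c=7→T=3,p=1
L=5*4+3=23  i=1*2+1=3

23,3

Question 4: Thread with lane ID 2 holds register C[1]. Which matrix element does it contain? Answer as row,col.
0,5

lane 2=>2/4=0, 2 mod 4=2
i=1  r:0+0=>0  c:2·2+1=>5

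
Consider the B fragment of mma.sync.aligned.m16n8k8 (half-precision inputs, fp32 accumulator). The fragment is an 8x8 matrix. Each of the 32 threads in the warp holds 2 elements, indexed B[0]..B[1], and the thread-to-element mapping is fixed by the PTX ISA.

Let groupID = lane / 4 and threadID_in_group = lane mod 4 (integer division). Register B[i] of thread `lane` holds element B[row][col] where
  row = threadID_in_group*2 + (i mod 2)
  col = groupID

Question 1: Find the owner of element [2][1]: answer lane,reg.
c=1⇒gr=1  r=2⇒th=1,odd=0
L=1*4+1=5  i=0=0

5,0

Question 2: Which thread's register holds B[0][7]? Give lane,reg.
28,0

c:7=>grp=7  r:0=>tig=0,lo=0
L=7*4+0=28  i=0=0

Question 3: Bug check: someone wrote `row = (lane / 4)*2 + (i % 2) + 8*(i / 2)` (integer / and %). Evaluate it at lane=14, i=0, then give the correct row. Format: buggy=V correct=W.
`(lane / 4)*2 + (i % 2) + 8*(i / 2)`[14,0]=>6
14: grp=3,tig=2
[0] (2*2+0,3) = (4,3)
row: 6 vs 4

buggy=6 correct=4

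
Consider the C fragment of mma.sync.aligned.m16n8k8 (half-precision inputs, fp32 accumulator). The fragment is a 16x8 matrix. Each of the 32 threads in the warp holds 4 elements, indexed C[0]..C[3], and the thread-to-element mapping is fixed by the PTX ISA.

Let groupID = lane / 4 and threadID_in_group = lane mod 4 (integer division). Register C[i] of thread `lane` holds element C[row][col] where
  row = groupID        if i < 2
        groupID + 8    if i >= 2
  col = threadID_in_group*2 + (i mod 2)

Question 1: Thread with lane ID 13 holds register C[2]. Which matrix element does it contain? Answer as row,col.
11,2

lane 13: g=3 (13/4), t=1 (13%4)
i=2: r=3+8=11, c=1*2+0=2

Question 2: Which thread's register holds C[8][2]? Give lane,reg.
r: 8->gid=0,r8=1  c: 2->tid=1,i&1=0
L=0*4+1=1  i=1*2+0=2

1,2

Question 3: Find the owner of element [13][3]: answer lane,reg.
r:13=>grp=5,rB=1  c:3=>tig=1,lo=1
L=5*4+1=21  i=1*2+1=3

21,3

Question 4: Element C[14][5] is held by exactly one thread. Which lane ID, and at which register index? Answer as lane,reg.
r=14⇒gr=6,Rb=1  c=5⇒th=2,odd=1
L=6*4+2=26  i=1*2+1=3

26,3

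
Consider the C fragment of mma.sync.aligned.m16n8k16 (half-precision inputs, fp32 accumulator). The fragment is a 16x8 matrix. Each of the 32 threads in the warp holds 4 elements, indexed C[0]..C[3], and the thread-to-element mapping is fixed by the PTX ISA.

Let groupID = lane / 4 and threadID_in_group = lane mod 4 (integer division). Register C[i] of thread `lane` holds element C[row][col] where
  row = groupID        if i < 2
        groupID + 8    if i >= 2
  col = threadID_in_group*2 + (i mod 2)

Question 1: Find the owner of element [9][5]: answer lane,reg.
6,3

r=9→G=1,rhi=1  c=5→T=2,p=1
L=1*4+2=6  i=1*2+1=3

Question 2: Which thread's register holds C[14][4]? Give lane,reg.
26,2

r=14→G=6,rhi=1  c=4→T=2,p=0
L=6*4+2=26  i=1*2+0=2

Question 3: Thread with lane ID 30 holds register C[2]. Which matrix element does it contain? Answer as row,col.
L=30⇒gr=30>>2=7, th=30&3=2
[2]⇒row 7+8=15  col 2·2+0=4

15,4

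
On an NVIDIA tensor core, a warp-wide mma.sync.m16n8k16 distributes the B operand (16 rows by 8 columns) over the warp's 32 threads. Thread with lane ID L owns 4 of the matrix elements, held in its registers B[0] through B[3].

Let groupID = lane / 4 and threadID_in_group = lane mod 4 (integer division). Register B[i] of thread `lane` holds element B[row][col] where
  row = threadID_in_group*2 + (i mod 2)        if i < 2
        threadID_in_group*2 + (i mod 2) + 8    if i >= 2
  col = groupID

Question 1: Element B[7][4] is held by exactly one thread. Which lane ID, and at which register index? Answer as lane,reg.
19,1

c=4→G=4  r=7→rhi=0,T=3,p=1
L=4*4+3=19  i=0*2+1=1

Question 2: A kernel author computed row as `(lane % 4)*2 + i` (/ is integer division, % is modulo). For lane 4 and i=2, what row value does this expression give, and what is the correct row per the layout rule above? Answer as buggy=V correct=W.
buggy=2 correct=8

`(lane % 4)*2 + i`[4,2]=>2
lane 4=>4/4=1, 4 mod 4=0
i=2  r:2·0+0+8=>8  c:1
row: 2 vs 8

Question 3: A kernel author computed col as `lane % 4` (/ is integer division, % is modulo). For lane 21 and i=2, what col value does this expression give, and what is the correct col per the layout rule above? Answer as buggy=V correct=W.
buggy=1 correct=5

`lane % 4`[21,2]→1
L=21→G=21>>2=5, T=21&3=1
[2]→row 1·2+0+8=10  col G=5
col: 1 vs 5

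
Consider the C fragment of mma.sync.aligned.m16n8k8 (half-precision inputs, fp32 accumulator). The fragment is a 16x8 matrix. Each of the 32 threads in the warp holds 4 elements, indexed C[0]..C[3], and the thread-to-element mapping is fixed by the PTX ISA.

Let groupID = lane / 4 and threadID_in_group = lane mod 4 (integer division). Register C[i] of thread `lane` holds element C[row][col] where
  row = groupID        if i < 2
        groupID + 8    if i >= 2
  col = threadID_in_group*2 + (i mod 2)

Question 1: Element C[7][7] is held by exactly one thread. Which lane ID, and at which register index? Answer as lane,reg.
31,1

r=7→G=7,rhi=0  c=7→T=3,p=1
L=7*4+3=31  i=0*2+1=1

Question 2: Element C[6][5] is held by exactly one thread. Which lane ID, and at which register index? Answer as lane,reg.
r=6⇒gr=6,Rb=0  c=5⇒th=2,odd=1
L=6*4+2=26  i=0*2+1=1

26,1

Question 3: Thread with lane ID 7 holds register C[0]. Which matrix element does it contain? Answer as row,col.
lane 7=>7/4=1, 7 mod 4=3
i=0  r:1+0=>1  c:2·3+0=>6

1,6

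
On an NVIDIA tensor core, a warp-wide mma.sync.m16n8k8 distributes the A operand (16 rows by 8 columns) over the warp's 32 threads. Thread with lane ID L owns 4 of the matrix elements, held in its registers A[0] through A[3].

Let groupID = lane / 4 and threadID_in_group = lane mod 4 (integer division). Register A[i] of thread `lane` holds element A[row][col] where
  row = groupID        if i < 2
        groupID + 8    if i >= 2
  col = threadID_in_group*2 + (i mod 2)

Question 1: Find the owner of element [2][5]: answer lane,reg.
10,1

r:2=>grp=2,rB=0  c:5=>tig=2,lo=1
L=2*4+2=10  i=0*2+1=1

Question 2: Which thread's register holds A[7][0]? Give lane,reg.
r: 7->gid=7,r8=0  c: 0->tid=0,i&1=0
L=7*4+0=28  i=0*2+0=0

28,0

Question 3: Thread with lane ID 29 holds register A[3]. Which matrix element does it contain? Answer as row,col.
15,3

lane 29: gid=7 (29/4), tid=1 (29%4)
i=3: r=7+8=15, c=1*2+1=3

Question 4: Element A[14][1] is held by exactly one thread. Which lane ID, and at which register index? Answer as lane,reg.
r=14→G=6,rhi=1  c=1→T=0,p=1
L=6*4+0=24  i=1*2+1=3

24,3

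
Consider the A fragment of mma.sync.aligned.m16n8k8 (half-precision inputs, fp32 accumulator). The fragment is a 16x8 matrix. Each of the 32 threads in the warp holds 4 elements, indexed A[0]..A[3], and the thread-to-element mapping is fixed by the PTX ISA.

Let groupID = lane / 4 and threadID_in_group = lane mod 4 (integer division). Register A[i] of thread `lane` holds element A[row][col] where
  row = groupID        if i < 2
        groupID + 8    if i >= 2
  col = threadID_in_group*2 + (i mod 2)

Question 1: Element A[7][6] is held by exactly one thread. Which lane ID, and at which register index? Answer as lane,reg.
31,0

r: 7->gid=7,r8=0  c: 6->tid=3,i&1=0
L=7*4+3=31  i=0*2+0=0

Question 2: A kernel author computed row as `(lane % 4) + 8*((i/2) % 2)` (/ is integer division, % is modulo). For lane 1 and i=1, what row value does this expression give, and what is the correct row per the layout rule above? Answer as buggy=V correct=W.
buggy=1 correct=0

`(lane % 4) + 8*((i/2) % 2)`[1,1]->1
1: gid=0,tid=1
[1] (0+0,1*2+1) = (0,3)
row: 1 vs 0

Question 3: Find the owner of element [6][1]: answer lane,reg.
24,1

r: 6->gid=6,r8=0  c: 1->tid=0,i&1=1
L=6*4+0=24  i=0*2+1=1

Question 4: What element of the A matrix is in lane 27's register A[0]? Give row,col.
6,6

L=27->gid=27>>2=6, tid=27&3=3
[0]->row 6+0=6  col 3·2+0=6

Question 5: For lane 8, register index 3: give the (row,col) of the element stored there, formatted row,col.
10,1

L=8=>grp=8>>2=2, tig=8&3=0
[3]=>row 2+8=10  col 0·2+1=1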